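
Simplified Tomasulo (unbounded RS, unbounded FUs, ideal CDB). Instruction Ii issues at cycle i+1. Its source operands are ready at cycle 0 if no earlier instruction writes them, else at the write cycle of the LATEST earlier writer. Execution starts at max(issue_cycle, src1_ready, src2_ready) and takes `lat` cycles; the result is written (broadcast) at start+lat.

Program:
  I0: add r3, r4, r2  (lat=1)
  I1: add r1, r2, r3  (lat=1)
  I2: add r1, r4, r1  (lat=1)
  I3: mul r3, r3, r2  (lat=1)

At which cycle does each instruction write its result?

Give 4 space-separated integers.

Answer: 2 3 4 5

Derivation:
I0 add r3: issue@1 deps=(None,None) exec_start@1 write@2
I1 add r1: issue@2 deps=(None,0) exec_start@2 write@3
I2 add r1: issue@3 deps=(None,1) exec_start@3 write@4
I3 mul r3: issue@4 deps=(0,None) exec_start@4 write@5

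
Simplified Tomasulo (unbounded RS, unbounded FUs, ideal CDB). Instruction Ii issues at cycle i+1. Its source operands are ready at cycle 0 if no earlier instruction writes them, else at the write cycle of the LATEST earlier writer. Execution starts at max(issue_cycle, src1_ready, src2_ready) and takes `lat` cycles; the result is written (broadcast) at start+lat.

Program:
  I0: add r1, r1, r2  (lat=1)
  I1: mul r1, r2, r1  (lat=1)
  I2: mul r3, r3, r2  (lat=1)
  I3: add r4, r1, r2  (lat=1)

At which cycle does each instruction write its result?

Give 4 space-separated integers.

Answer: 2 3 4 5

Derivation:
I0 add r1: issue@1 deps=(None,None) exec_start@1 write@2
I1 mul r1: issue@2 deps=(None,0) exec_start@2 write@3
I2 mul r3: issue@3 deps=(None,None) exec_start@3 write@4
I3 add r4: issue@4 deps=(1,None) exec_start@4 write@5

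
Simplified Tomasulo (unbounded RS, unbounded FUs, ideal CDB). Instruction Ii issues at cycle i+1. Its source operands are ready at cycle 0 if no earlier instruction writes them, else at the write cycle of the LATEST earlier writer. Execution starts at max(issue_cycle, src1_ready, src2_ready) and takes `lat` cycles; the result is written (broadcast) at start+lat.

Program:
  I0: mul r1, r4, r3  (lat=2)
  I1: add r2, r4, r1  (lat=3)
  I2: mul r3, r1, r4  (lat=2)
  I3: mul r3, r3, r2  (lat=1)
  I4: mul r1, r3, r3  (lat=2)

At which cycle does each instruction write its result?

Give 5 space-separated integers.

Answer: 3 6 5 7 9

Derivation:
I0 mul r1: issue@1 deps=(None,None) exec_start@1 write@3
I1 add r2: issue@2 deps=(None,0) exec_start@3 write@6
I2 mul r3: issue@3 deps=(0,None) exec_start@3 write@5
I3 mul r3: issue@4 deps=(2,1) exec_start@6 write@7
I4 mul r1: issue@5 deps=(3,3) exec_start@7 write@9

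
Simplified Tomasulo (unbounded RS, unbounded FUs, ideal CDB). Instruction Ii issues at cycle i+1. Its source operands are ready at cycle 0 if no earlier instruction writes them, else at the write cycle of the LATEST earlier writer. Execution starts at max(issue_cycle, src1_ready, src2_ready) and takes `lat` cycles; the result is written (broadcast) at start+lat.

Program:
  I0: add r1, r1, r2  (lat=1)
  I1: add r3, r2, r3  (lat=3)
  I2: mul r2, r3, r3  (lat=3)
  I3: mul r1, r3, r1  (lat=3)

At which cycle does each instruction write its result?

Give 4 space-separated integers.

Answer: 2 5 8 8

Derivation:
I0 add r1: issue@1 deps=(None,None) exec_start@1 write@2
I1 add r3: issue@2 deps=(None,None) exec_start@2 write@5
I2 mul r2: issue@3 deps=(1,1) exec_start@5 write@8
I3 mul r1: issue@4 deps=(1,0) exec_start@5 write@8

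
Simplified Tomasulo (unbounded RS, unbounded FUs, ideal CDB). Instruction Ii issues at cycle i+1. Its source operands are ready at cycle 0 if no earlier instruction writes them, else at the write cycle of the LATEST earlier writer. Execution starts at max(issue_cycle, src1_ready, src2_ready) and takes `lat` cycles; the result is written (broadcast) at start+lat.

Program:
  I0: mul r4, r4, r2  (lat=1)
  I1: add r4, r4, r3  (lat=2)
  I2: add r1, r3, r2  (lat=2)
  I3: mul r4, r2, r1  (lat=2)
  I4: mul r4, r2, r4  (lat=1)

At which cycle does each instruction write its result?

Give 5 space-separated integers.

Answer: 2 4 5 7 8

Derivation:
I0 mul r4: issue@1 deps=(None,None) exec_start@1 write@2
I1 add r4: issue@2 deps=(0,None) exec_start@2 write@4
I2 add r1: issue@3 deps=(None,None) exec_start@3 write@5
I3 mul r4: issue@4 deps=(None,2) exec_start@5 write@7
I4 mul r4: issue@5 deps=(None,3) exec_start@7 write@8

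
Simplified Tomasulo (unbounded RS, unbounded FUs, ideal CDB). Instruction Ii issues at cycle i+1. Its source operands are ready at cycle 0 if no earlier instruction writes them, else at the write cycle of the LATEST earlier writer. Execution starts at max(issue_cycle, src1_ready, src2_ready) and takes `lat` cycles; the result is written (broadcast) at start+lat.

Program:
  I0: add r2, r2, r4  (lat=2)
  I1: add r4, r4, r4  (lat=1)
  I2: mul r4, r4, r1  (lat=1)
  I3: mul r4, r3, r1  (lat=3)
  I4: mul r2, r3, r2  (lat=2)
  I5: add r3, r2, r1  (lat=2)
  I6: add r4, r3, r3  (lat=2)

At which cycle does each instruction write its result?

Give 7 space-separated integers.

I0 add r2: issue@1 deps=(None,None) exec_start@1 write@3
I1 add r4: issue@2 deps=(None,None) exec_start@2 write@3
I2 mul r4: issue@3 deps=(1,None) exec_start@3 write@4
I3 mul r4: issue@4 deps=(None,None) exec_start@4 write@7
I4 mul r2: issue@5 deps=(None,0) exec_start@5 write@7
I5 add r3: issue@6 deps=(4,None) exec_start@7 write@9
I6 add r4: issue@7 deps=(5,5) exec_start@9 write@11

Answer: 3 3 4 7 7 9 11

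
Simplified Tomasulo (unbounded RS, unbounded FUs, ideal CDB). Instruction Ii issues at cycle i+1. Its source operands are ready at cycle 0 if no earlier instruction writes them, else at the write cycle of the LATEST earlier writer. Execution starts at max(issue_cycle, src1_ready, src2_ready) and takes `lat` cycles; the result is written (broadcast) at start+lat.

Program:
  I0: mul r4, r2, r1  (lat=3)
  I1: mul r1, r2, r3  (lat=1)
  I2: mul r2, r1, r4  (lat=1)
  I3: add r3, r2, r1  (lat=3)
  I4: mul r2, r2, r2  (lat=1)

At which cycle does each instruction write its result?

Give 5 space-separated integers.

Answer: 4 3 5 8 6

Derivation:
I0 mul r4: issue@1 deps=(None,None) exec_start@1 write@4
I1 mul r1: issue@2 deps=(None,None) exec_start@2 write@3
I2 mul r2: issue@3 deps=(1,0) exec_start@4 write@5
I3 add r3: issue@4 deps=(2,1) exec_start@5 write@8
I4 mul r2: issue@5 deps=(2,2) exec_start@5 write@6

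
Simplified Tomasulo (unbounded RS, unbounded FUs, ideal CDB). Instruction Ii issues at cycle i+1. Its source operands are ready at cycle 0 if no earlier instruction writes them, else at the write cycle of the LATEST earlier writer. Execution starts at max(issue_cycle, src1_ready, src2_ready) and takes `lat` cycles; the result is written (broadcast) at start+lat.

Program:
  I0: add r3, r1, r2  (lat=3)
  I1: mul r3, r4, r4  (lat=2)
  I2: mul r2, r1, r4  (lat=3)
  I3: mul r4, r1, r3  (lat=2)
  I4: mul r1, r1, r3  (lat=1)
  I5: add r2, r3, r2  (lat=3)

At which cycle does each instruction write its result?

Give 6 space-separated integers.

Answer: 4 4 6 6 6 9

Derivation:
I0 add r3: issue@1 deps=(None,None) exec_start@1 write@4
I1 mul r3: issue@2 deps=(None,None) exec_start@2 write@4
I2 mul r2: issue@3 deps=(None,None) exec_start@3 write@6
I3 mul r4: issue@4 deps=(None,1) exec_start@4 write@6
I4 mul r1: issue@5 deps=(None,1) exec_start@5 write@6
I5 add r2: issue@6 deps=(1,2) exec_start@6 write@9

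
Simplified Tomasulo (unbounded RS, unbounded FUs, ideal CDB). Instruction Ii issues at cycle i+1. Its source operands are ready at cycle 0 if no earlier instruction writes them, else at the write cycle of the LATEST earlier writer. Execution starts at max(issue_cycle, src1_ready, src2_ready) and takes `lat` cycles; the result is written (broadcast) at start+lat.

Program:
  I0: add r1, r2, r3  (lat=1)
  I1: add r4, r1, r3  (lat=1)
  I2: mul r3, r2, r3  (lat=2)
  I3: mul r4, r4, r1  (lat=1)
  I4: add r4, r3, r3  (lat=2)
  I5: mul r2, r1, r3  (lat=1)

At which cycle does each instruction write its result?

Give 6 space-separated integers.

I0 add r1: issue@1 deps=(None,None) exec_start@1 write@2
I1 add r4: issue@2 deps=(0,None) exec_start@2 write@3
I2 mul r3: issue@3 deps=(None,None) exec_start@3 write@5
I3 mul r4: issue@4 deps=(1,0) exec_start@4 write@5
I4 add r4: issue@5 deps=(2,2) exec_start@5 write@7
I5 mul r2: issue@6 deps=(0,2) exec_start@6 write@7

Answer: 2 3 5 5 7 7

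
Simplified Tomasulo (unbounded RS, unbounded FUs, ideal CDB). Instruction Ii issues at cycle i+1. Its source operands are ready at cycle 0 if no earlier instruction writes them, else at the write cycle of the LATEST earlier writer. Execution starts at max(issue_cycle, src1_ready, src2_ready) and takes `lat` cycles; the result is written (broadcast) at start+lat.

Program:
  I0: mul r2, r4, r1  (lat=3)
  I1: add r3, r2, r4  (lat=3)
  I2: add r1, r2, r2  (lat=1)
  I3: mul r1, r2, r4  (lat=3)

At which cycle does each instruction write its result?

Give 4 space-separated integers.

Answer: 4 7 5 7

Derivation:
I0 mul r2: issue@1 deps=(None,None) exec_start@1 write@4
I1 add r3: issue@2 deps=(0,None) exec_start@4 write@7
I2 add r1: issue@3 deps=(0,0) exec_start@4 write@5
I3 mul r1: issue@4 deps=(0,None) exec_start@4 write@7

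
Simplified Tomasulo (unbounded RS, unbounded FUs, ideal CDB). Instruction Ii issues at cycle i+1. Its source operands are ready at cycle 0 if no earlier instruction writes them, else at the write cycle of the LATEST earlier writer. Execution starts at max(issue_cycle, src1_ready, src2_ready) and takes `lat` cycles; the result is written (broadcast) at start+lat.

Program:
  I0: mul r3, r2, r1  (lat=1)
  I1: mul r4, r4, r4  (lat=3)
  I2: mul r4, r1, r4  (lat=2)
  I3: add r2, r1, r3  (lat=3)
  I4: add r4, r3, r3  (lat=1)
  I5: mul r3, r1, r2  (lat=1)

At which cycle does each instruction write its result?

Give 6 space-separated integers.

Answer: 2 5 7 7 6 8

Derivation:
I0 mul r3: issue@1 deps=(None,None) exec_start@1 write@2
I1 mul r4: issue@2 deps=(None,None) exec_start@2 write@5
I2 mul r4: issue@3 deps=(None,1) exec_start@5 write@7
I3 add r2: issue@4 deps=(None,0) exec_start@4 write@7
I4 add r4: issue@5 deps=(0,0) exec_start@5 write@6
I5 mul r3: issue@6 deps=(None,3) exec_start@7 write@8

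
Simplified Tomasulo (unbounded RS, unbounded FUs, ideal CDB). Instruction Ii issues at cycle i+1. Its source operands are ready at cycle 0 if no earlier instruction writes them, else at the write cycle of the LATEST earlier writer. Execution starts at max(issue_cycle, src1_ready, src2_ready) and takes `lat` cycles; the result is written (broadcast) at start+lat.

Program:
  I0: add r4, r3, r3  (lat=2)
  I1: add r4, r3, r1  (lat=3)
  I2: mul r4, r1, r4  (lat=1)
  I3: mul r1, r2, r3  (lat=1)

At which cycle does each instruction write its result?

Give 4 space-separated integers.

Answer: 3 5 6 5

Derivation:
I0 add r4: issue@1 deps=(None,None) exec_start@1 write@3
I1 add r4: issue@2 deps=(None,None) exec_start@2 write@5
I2 mul r4: issue@3 deps=(None,1) exec_start@5 write@6
I3 mul r1: issue@4 deps=(None,None) exec_start@4 write@5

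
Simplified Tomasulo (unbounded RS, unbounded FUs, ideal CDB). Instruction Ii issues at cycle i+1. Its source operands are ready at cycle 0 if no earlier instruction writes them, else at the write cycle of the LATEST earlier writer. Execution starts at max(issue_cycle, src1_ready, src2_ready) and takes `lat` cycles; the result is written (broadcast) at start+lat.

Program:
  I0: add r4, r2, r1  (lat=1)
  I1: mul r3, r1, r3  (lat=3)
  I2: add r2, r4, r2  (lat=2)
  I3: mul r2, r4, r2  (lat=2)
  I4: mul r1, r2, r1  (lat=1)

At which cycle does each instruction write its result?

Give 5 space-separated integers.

I0 add r4: issue@1 deps=(None,None) exec_start@1 write@2
I1 mul r3: issue@2 deps=(None,None) exec_start@2 write@5
I2 add r2: issue@3 deps=(0,None) exec_start@3 write@5
I3 mul r2: issue@4 deps=(0,2) exec_start@5 write@7
I4 mul r1: issue@5 deps=(3,None) exec_start@7 write@8

Answer: 2 5 5 7 8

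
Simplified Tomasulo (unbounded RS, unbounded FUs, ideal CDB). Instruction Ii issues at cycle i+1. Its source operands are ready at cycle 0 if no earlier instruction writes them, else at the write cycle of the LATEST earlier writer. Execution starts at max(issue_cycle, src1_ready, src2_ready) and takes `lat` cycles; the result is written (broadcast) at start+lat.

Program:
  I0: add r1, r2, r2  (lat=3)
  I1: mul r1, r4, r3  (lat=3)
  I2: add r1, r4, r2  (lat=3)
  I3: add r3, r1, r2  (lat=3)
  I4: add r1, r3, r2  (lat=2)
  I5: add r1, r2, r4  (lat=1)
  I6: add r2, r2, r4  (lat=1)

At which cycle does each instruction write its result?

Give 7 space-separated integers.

Answer: 4 5 6 9 11 7 8

Derivation:
I0 add r1: issue@1 deps=(None,None) exec_start@1 write@4
I1 mul r1: issue@2 deps=(None,None) exec_start@2 write@5
I2 add r1: issue@3 deps=(None,None) exec_start@3 write@6
I3 add r3: issue@4 deps=(2,None) exec_start@6 write@9
I4 add r1: issue@5 deps=(3,None) exec_start@9 write@11
I5 add r1: issue@6 deps=(None,None) exec_start@6 write@7
I6 add r2: issue@7 deps=(None,None) exec_start@7 write@8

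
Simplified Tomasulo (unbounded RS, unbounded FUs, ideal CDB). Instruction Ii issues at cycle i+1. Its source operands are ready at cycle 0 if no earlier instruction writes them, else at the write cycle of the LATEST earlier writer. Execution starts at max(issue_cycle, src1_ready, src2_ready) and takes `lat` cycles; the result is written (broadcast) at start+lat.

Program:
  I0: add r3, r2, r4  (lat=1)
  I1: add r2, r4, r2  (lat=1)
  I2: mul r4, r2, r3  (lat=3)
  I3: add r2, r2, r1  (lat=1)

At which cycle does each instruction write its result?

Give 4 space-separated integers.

I0 add r3: issue@1 deps=(None,None) exec_start@1 write@2
I1 add r2: issue@2 deps=(None,None) exec_start@2 write@3
I2 mul r4: issue@3 deps=(1,0) exec_start@3 write@6
I3 add r2: issue@4 deps=(1,None) exec_start@4 write@5

Answer: 2 3 6 5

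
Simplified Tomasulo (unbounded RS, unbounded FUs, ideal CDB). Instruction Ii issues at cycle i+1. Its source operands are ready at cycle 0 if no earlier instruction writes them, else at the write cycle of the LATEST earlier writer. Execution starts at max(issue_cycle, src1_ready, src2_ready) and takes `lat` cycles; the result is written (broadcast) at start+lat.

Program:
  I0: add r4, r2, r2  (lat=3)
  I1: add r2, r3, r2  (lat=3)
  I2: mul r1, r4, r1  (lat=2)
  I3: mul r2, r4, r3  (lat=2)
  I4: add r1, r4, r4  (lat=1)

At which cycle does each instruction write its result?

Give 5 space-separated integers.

Answer: 4 5 6 6 6

Derivation:
I0 add r4: issue@1 deps=(None,None) exec_start@1 write@4
I1 add r2: issue@2 deps=(None,None) exec_start@2 write@5
I2 mul r1: issue@3 deps=(0,None) exec_start@4 write@6
I3 mul r2: issue@4 deps=(0,None) exec_start@4 write@6
I4 add r1: issue@5 deps=(0,0) exec_start@5 write@6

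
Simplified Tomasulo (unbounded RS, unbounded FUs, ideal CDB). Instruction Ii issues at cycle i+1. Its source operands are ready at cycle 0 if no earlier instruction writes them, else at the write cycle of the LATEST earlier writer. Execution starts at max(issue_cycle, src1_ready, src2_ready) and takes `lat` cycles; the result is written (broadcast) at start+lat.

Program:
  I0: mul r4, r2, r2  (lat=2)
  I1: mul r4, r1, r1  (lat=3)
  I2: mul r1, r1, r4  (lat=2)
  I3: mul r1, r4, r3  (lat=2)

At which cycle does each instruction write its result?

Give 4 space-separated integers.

I0 mul r4: issue@1 deps=(None,None) exec_start@1 write@3
I1 mul r4: issue@2 deps=(None,None) exec_start@2 write@5
I2 mul r1: issue@3 deps=(None,1) exec_start@5 write@7
I3 mul r1: issue@4 deps=(1,None) exec_start@5 write@7

Answer: 3 5 7 7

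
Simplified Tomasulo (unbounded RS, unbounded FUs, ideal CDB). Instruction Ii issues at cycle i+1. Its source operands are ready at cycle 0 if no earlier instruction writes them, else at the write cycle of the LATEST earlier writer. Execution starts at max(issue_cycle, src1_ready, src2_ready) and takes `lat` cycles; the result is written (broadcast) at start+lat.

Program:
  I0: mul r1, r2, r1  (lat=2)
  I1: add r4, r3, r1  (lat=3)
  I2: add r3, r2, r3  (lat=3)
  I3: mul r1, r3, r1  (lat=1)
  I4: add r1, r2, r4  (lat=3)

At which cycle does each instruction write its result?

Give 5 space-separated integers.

Answer: 3 6 6 7 9

Derivation:
I0 mul r1: issue@1 deps=(None,None) exec_start@1 write@3
I1 add r4: issue@2 deps=(None,0) exec_start@3 write@6
I2 add r3: issue@3 deps=(None,None) exec_start@3 write@6
I3 mul r1: issue@4 deps=(2,0) exec_start@6 write@7
I4 add r1: issue@5 deps=(None,1) exec_start@6 write@9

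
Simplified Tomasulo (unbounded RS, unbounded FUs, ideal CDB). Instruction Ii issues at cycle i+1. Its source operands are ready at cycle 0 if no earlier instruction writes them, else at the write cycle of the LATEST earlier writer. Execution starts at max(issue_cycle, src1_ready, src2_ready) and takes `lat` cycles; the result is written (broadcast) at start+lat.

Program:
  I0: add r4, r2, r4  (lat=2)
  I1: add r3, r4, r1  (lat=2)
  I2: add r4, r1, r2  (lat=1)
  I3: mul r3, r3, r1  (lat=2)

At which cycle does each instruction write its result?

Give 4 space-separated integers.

Answer: 3 5 4 7

Derivation:
I0 add r4: issue@1 deps=(None,None) exec_start@1 write@3
I1 add r3: issue@2 deps=(0,None) exec_start@3 write@5
I2 add r4: issue@3 deps=(None,None) exec_start@3 write@4
I3 mul r3: issue@4 deps=(1,None) exec_start@5 write@7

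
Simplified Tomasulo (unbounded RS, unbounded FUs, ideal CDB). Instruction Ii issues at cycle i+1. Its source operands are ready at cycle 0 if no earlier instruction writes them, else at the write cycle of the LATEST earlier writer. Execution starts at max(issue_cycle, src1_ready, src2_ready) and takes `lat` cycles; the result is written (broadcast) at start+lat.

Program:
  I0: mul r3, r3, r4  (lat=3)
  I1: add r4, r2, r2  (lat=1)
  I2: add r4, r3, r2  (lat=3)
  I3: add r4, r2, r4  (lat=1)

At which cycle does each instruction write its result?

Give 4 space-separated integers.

I0 mul r3: issue@1 deps=(None,None) exec_start@1 write@4
I1 add r4: issue@2 deps=(None,None) exec_start@2 write@3
I2 add r4: issue@3 deps=(0,None) exec_start@4 write@7
I3 add r4: issue@4 deps=(None,2) exec_start@7 write@8

Answer: 4 3 7 8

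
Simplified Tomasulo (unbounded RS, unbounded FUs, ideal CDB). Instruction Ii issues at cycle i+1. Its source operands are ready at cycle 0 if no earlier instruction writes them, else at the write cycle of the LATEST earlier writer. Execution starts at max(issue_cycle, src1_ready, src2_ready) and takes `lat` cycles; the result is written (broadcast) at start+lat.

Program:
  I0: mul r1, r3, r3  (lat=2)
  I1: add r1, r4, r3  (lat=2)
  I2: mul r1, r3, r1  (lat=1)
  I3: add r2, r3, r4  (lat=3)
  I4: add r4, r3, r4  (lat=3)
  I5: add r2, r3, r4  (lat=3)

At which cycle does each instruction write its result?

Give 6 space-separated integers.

I0 mul r1: issue@1 deps=(None,None) exec_start@1 write@3
I1 add r1: issue@2 deps=(None,None) exec_start@2 write@4
I2 mul r1: issue@3 deps=(None,1) exec_start@4 write@5
I3 add r2: issue@4 deps=(None,None) exec_start@4 write@7
I4 add r4: issue@5 deps=(None,None) exec_start@5 write@8
I5 add r2: issue@6 deps=(None,4) exec_start@8 write@11

Answer: 3 4 5 7 8 11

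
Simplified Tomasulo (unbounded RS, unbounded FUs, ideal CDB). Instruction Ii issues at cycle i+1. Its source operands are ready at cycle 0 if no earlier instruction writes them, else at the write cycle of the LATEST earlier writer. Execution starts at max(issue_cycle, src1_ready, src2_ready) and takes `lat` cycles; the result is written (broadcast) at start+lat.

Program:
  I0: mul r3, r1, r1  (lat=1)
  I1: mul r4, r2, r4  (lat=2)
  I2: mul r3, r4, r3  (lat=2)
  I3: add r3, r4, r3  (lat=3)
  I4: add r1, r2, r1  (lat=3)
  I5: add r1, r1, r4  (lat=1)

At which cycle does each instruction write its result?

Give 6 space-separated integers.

I0 mul r3: issue@1 deps=(None,None) exec_start@1 write@2
I1 mul r4: issue@2 deps=(None,None) exec_start@2 write@4
I2 mul r3: issue@3 deps=(1,0) exec_start@4 write@6
I3 add r3: issue@4 deps=(1,2) exec_start@6 write@9
I4 add r1: issue@5 deps=(None,None) exec_start@5 write@8
I5 add r1: issue@6 deps=(4,1) exec_start@8 write@9

Answer: 2 4 6 9 8 9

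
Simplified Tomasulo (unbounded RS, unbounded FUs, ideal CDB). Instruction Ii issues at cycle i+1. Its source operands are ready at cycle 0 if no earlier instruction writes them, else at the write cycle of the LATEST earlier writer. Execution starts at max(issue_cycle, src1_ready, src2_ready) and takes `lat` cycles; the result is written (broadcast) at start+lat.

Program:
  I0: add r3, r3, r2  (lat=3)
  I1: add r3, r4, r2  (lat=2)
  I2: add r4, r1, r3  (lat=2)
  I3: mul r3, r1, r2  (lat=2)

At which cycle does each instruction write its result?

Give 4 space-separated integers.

Answer: 4 4 6 6

Derivation:
I0 add r3: issue@1 deps=(None,None) exec_start@1 write@4
I1 add r3: issue@2 deps=(None,None) exec_start@2 write@4
I2 add r4: issue@3 deps=(None,1) exec_start@4 write@6
I3 mul r3: issue@4 deps=(None,None) exec_start@4 write@6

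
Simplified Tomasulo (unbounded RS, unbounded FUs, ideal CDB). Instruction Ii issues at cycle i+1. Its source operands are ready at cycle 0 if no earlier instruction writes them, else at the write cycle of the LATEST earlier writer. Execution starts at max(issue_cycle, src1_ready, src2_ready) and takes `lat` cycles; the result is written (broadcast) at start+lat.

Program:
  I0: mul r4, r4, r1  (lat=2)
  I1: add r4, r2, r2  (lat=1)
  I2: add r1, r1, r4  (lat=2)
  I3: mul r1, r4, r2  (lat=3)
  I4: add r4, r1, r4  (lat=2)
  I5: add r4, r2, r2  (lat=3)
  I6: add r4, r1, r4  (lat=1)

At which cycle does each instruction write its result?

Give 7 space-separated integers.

I0 mul r4: issue@1 deps=(None,None) exec_start@1 write@3
I1 add r4: issue@2 deps=(None,None) exec_start@2 write@3
I2 add r1: issue@3 deps=(None,1) exec_start@3 write@5
I3 mul r1: issue@4 deps=(1,None) exec_start@4 write@7
I4 add r4: issue@5 deps=(3,1) exec_start@7 write@9
I5 add r4: issue@6 deps=(None,None) exec_start@6 write@9
I6 add r4: issue@7 deps=(3,5) exec_start@9 write@10

Answer: 3 3 5 7 9 9 10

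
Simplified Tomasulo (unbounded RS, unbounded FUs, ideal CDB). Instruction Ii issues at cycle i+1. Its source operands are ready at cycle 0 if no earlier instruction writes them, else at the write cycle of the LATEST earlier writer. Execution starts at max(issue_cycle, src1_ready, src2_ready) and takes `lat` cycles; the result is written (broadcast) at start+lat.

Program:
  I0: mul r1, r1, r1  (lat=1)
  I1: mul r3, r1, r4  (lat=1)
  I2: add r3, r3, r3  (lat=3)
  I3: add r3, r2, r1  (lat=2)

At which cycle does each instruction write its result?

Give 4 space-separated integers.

I0 mul r1: issue@1 deps=(None,None) exec_start@1 write@2
I1 mul r3: issue@2 deps=(0,None) exec_start@2 write@3
I2 add r3: issue@3 deps=(1,1) exec_start@3 write@6
I3 add r3: issue@4 deps=(None,0) exec_start@4 write@6

Answer: 2 3 6 6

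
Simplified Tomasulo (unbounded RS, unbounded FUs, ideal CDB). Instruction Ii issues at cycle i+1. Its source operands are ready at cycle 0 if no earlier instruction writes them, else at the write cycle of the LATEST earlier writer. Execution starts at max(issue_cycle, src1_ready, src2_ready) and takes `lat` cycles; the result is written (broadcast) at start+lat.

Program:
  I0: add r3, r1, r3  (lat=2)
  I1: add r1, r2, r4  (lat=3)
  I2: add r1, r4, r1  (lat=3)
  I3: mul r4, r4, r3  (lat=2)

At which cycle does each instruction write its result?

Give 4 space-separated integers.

I0 add r3: issue@1 deps=(None,None) exec_start@1 write@3
I1 add r1: issue@2 deps=(None,None) exec_start@2 write@5
I2 add r1: issue@3 deps=(None,1) exec_start@5 write@8
I3 mul r4: issue@4 deps=(None,0) exec_start@4 write@6

Answer: 3 5 8 6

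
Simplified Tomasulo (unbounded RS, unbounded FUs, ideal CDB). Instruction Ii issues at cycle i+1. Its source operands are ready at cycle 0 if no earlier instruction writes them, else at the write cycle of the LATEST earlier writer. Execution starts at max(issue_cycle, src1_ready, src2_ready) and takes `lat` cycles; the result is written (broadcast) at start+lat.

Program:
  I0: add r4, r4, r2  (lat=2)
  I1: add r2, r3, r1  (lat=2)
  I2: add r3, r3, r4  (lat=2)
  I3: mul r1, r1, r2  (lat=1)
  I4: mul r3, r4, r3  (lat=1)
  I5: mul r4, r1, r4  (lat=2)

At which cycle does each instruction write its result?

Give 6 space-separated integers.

Answer: 3 4 5 5 6 8

Derivation:
I0 add r4: issue@1 deps=(None,None) exec_start@1 write@3
I1 add r2: issue@2 deps=(None,None) exec_start@2 write@4
I2 add r3: issue@3 deps=(None,0) exec_start@3 write@5
I3 mul r1: issue@4 deps=(None,1) exec_start@4 write@5
I4 mul r3: issue@5 deps=(0,2) exec_start@5 write@6
I5 mul r4: issue@6 deps=(3,0) exec_start@6 write@8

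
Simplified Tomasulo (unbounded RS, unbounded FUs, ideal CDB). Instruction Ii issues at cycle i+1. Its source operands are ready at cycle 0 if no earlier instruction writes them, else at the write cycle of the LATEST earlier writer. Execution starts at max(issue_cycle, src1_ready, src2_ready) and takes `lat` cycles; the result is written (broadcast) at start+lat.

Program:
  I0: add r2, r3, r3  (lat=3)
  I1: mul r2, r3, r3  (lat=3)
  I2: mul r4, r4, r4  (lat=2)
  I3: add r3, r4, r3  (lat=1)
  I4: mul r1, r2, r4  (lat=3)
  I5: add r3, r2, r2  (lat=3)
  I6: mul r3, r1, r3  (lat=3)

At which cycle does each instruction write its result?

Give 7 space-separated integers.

I0 add r2: issue@1 deps=(None,None) exec_start@1 write@4
I1 mul r2: issue@2 deps=(None,None) exec_start@2 write@5
I2 mul r4: issue@3 deps=(None,None) exec_start@3 write@5
I3 add r3: issue@4 deps=(2,None) exec_start@5 write@6
I4 mul r1: issue@5 deps=(1,2) exec_start@5 write@8
I5 add r3: issue@6 deps=(1,1) exec_start@6 write@9
I6 mul r3: issue@7 deps=(4,5) exec_start@9 write@12

Answer: 4 5 5 6 8 9 12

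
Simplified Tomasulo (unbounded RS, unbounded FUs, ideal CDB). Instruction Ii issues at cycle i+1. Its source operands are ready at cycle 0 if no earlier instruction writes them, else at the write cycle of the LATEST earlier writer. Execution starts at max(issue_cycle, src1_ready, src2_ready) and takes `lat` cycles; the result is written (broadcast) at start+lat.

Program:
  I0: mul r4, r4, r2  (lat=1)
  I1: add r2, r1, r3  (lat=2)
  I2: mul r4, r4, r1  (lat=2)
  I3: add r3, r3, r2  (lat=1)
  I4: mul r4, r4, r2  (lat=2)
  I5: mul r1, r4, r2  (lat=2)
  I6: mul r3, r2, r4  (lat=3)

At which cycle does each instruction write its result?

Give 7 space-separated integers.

I0 mul r4: issue@1 deps=(None,None) exec_start@1 write@2
I1 add r2: issue@2 deps=(None,None) exec_start@2 write@4
I2 mul r4: issue@3 deps=(0,None) exec_start@3 write@5
I3 add r3: issue@4 deps=(None,1) exec_start@4 write@5
I4 mul r4: issue@5 deps=(2,1) exec_start@5 write@7
I5 mul r1: issue@6 deps=(4,1) exec_start@7 write@9
I6 mul r3: issue@7 deps=(1,4) exec_start@7 write@10

Answer: 2 4 5 5 7 9 10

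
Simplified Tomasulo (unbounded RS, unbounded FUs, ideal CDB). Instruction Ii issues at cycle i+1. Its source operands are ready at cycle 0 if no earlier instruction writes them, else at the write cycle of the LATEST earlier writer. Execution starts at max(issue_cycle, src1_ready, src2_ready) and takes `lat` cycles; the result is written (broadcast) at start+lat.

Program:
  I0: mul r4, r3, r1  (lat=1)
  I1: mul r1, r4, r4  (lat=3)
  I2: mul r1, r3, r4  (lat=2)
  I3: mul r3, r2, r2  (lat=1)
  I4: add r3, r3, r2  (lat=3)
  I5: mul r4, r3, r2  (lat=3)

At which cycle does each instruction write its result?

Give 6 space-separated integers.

Answer: 2 5 5 5 8 11

Derivation:
I0 mul r4: issue@1 deps=(None,None) exec_start@1 write@2
I1 mul r1: issue@2 deps=(0,0) exec_start@2 write@5
I2 mul r1: issue@3 deps=(None,0) exec_start@3 write@5
I3 mul r3: issue@4 deps=(None,None) exec_start@4 write@5
I4 add r3: issue@5 deps=(3,None) exec_start@5 write@8
I5 mul r4: issue@6 deps=(4,None) exec_start@8 write@11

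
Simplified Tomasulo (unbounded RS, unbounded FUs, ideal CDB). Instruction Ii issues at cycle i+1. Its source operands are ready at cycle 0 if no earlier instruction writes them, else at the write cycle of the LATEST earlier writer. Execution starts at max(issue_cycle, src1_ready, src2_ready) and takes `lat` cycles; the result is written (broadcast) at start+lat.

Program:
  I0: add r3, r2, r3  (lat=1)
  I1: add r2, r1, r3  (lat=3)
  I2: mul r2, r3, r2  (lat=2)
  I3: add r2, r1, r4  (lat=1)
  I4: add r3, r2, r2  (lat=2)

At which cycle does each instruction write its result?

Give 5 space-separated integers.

Answer: 2 5 7 5 7

Derivation:
I0 add r3: issue@1 deps=(None,None) exec_start@1 write@2
I1 add r2: issue@2 deps=(None,0) exec_start@2 write@5
I2 mul r2: issue@3 deps=(0,1) exec_start@5 write@7
I3 add r2: issue@4 deps=(None,None) exec_start@4 write@5
I4 add r3: issue@5 deps=(3,3) exec_start@5 write@7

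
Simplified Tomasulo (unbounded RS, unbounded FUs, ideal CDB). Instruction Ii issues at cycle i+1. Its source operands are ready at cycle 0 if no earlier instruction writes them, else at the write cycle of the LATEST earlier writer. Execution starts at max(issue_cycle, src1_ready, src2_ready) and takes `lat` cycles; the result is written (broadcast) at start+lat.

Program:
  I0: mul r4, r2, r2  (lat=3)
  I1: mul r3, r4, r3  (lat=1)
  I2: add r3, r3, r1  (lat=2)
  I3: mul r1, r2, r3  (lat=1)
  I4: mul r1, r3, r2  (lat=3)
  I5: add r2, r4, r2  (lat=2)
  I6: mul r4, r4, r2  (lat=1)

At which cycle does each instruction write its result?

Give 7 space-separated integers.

I0 mul r4: issue@1 deps=(None,None) exec_start@1 write@4
I1 mul r3: issue@2 deps=(0,None) exec_start@4 write@5
I2 add r3: issue@3 deps=(1,None) exec_start@5 write@7
I3 mul r1: issue@4 deps=(None,2) exec_start@7 write@8
I4 mul r1: issue@5 deps=(2,None) exec_start@7 write@10
I5 add r2: issue@6 deps=(0,None) exec_start@6 write@8
I6 mul r4: issue@7 deps=(0,5) exec_start@8 write@9

Answer: 4 5 7 8 10 8 9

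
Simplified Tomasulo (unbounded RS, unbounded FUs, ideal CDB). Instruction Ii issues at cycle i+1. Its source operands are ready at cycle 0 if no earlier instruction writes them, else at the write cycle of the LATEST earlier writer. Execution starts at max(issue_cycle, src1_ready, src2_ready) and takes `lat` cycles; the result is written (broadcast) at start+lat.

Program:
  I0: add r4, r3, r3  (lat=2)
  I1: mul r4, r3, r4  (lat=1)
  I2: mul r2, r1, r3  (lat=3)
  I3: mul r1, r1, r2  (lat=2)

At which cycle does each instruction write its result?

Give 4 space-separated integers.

Answer: 3 4 6 8

Derivation:
I0 add r4: issue@1 deps=(None,None) exec_start@1 write@3
I1 mul r4: issue@2 deps=(None,0) exec_start@3 write@4
I2 mul r2: issue@3 deps=(None,None) exec_start@3 write@6
I3 mul r1: issue@4 deps=(None,2) exec_start@6 write@8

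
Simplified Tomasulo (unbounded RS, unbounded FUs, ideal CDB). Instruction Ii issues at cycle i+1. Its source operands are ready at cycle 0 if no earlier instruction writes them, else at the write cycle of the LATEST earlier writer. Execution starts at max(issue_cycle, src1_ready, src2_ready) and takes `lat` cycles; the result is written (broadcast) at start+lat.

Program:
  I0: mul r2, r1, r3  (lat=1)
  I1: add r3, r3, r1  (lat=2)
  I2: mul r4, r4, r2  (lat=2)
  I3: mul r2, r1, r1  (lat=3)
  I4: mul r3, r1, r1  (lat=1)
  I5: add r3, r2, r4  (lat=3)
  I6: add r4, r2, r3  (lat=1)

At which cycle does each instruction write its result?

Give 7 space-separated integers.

Answer: 2 4 5 7 6 10 11

Derivation:
I0 mul r2: issue@1 deps=(None,None) exec_start@1 write@2
I1 add r3: issue@2 deps=(None,None) exec_start@2 write@4
I2 mul r4: issue@3 deps=(None,0) exec_start@3 write@5
I3 mul r2: issue@4 deps=(None,None) exec_start@4 write@7
I4 mul r3: issue@5 deps=(None,None) exec_start@5 write@6
I5 add r3: issue@6 deps=(3,2) exec_start@7 write@10
I6 add r4: issue@7 deps=(3,5) exec_start@10 write@11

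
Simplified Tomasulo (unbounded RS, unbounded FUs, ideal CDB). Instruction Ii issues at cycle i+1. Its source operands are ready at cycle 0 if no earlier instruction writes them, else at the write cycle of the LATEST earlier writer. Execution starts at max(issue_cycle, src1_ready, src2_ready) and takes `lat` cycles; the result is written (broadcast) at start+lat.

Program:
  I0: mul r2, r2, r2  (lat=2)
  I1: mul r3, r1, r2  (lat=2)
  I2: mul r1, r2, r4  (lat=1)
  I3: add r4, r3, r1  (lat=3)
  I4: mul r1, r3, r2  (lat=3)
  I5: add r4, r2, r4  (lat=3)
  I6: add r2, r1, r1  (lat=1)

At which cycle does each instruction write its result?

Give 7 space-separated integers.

I0 mul r2: issue@1 deps=(None,None) exec_start@1 write@3
I1 mul r3: issue@2 deps=(None,0) exec_start@3 write@5
I2 mul r1: issue@3 deps=(0,None) exec_start@3 write@4
I3 add r4: issue@4 deps=(1,2) exec_start@5 write@8
I4 mul r1: issue@5 deps=(1,0) exec_start@5 write@8
I5 add r4: issue@6 deps=(0,3) exec_start@8 write@11
I6 add r2: issue@7 deps=(4,4) exec_start@8 write@9

Answer: 3 5 4 8 8 11 9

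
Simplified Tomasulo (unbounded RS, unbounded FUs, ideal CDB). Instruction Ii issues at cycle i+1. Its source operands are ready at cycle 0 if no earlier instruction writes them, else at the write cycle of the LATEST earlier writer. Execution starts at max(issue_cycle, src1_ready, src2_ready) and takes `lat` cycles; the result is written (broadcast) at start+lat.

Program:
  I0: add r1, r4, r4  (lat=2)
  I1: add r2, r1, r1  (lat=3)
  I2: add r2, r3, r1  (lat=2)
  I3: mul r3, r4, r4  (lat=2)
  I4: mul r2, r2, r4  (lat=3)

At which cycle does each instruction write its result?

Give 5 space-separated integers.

Answer: 3 6 5 6 8

Derivation:
I0 add r1: issue@1 deps=(None,None) exec_start@1 write@3
I1 add r2: issue@2 deps=(0,0) exec_start@3 write@6
I2 add r2: issue@3 deps=(None,0) exec_start@3 write@5
I3 mul r3: issue@4 deps=(None,None) exec_start@4 write@6
I4 mul r2: issue@5 deps=(2,None) exec_start@5 write@8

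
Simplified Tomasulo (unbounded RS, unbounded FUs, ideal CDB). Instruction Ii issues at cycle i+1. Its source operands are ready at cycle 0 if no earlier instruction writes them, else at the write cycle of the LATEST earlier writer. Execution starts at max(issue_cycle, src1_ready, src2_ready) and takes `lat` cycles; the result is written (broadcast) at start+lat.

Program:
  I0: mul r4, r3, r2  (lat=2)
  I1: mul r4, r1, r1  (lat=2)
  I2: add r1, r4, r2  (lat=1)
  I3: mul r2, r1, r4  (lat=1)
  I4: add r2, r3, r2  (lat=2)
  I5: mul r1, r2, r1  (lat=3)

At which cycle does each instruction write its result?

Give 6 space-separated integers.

I0 mul r4: issue@1 deps=(None,None) exec_start@1 write@3
I1 mul r4: issue@2 deps=(None,None) exec_start@2 write@4
I2 add r1: issue@3 deps=(1,None) exec_start@4 write@5
I3 mul r2: issue@4 deps=(2,1) exec_start@5 write@6
I4 add r2: issue@5 deps=(None,3) exec_start@6 write@8
I5 mul r1: issue@6 deps=(4,2) exec_start@8 write@11

Answer: 3 4 5 6 8 11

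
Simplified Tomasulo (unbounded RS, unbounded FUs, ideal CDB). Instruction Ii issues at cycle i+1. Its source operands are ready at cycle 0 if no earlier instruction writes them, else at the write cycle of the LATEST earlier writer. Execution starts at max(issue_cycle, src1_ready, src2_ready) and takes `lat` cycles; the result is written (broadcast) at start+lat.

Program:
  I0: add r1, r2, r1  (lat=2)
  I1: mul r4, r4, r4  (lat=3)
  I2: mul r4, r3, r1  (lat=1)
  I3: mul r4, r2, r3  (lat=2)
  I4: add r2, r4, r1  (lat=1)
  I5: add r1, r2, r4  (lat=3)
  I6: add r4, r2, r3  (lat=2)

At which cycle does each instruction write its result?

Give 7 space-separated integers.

I0 add r1: issue@1 deps=(None,None) exec_start@1 write@3
I1 mul r4: issue@2 deps=(None,None) exec_start@2 write@5
I2 mul r4: issue@3 deps=(None,0) exec_start@3 write@4
I3 mul r4: issue@4 deps=(None,None) exec_start@4 write@6
I4 add r2: issue@5 deps=(3,0) exec_start@6 write@7
I5 add r1: issue@6 deps=(4,3) exec_start@7 write@10
I6 add r4: issue@7 deps=(4,None) exec_start@7 write@9

Answer: 3 5 4 6 7 10 9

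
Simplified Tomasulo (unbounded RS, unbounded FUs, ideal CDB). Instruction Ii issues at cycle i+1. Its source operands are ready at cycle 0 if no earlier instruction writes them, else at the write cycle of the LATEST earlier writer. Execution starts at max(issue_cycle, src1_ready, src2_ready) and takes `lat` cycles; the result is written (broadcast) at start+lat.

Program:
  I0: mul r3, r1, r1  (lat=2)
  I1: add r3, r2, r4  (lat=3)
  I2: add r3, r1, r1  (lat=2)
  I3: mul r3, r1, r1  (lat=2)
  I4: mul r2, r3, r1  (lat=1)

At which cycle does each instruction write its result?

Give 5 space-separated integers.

I0 mul r3: issue@1 deps=(None,None) exec_start@1 write@3
I1 add r3: issue@2 deps=(None,None) exec_start@2 write@5
I2 add r3: issue@3 deps=(None,None) exec_start@3 write@5
I3 mul r3: issue@4 deps=(None,None) exec_start@4 write@6
I4 mul r2: issue@5 deps=(3,None) exec_start@6 write@7

Answer: 3 5 5 6 7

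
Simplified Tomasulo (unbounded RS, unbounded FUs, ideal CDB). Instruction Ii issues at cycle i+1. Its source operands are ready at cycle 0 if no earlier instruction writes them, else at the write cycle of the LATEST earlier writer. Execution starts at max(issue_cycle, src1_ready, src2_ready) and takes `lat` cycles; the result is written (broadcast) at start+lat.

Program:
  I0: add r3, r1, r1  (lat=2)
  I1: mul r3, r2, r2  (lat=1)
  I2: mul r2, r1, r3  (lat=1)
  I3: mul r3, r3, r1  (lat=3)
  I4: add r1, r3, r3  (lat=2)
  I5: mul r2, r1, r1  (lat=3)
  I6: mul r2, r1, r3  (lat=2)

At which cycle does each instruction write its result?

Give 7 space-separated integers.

Answer: 3 3 4 7 9 12 11

Derivation:
I0 add r3: issue@1 deps=(None,None) exec_start@1 write@3
I1 mul r3: issue@2 deps=(None,None) exec_start@2 write@3
I2 mul r2: issue@3 deps=(None,1) exec_start@3 write@4
I3 mul r3: issue@4 deps=(1,None) exec_start@4 write@7
I4 add r1: issue@5 deps=(3,3) exec_start@7 write@9
I5 mul r2: issue@6 deps=(4,4) exec_start@9 write@12
I6 mul r2: issue@7 deps=(4,3) exec_start@9 write@11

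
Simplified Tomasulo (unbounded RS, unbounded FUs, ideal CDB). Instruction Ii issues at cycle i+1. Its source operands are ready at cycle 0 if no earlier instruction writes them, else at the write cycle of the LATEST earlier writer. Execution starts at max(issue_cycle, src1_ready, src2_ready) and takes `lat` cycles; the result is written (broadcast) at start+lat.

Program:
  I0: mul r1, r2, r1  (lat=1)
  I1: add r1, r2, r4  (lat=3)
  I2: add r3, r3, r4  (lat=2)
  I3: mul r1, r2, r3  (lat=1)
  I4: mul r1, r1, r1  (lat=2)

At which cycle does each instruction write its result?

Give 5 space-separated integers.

Answer: 2 5 5 6 8

Derivation:
I0 mul r1: issue@1 deps=(None,None) exec_start@1 write@2
I1 add r1: issue@2 deps=(None,None) exec_start@2 write@5
I2 add r3: issue@3 deps=(None,None) exec_start@3 write@5
I3 mul r1: issue@4 deps=(None,2) exec_start@5 write@6
I4 mul r1: issue@5 deps=(3,3) exec_start@6 write@8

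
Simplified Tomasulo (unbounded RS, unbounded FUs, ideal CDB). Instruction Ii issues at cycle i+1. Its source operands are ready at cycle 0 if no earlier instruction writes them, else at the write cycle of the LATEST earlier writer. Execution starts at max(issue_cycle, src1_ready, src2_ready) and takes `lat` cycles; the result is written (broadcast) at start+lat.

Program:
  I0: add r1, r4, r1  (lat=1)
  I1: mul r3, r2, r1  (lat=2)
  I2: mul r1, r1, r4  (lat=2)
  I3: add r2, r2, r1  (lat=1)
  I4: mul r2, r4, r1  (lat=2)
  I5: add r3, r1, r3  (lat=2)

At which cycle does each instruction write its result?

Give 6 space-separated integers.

I0 add r1: issue@1 deps=(None,None) exec_start@1 write@2
I1 mul r3: issue@2 deps=(None,0) exec_start@2 write@4
I2 mul r1: issue@3 deps=(0,None) exec_start@3 write@5
I3 add r2: issue@4 deps=(None,2) exec_start@5 write@6
I4 mul r2: issue@5 deps=(None,2) exec_start@5 write@7
I5 add r3: issue@6 deps=(2,1) exec_start@6 write@8

Answer: 2 4 5 6 7 8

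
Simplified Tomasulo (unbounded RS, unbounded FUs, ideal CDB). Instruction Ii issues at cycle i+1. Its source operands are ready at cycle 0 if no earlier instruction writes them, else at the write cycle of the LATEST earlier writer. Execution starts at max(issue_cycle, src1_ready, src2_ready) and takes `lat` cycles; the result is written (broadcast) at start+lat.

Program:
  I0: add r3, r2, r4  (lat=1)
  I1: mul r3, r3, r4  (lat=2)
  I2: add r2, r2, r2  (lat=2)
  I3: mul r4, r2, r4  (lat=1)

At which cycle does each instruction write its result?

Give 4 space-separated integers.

I0 add r3: issue@1 deps=(None,None) exec_start@1 write@2
I1 mul r3: issue@2 deps=(0,None) exec_start@2 write@4
I2 add r2: issue@3 deps=(None,None) exec_start@3 write@5
I3 mul r4: issue@4 deps=(2,None) exec_start@5 write@6

Answer: 2 4 5 6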